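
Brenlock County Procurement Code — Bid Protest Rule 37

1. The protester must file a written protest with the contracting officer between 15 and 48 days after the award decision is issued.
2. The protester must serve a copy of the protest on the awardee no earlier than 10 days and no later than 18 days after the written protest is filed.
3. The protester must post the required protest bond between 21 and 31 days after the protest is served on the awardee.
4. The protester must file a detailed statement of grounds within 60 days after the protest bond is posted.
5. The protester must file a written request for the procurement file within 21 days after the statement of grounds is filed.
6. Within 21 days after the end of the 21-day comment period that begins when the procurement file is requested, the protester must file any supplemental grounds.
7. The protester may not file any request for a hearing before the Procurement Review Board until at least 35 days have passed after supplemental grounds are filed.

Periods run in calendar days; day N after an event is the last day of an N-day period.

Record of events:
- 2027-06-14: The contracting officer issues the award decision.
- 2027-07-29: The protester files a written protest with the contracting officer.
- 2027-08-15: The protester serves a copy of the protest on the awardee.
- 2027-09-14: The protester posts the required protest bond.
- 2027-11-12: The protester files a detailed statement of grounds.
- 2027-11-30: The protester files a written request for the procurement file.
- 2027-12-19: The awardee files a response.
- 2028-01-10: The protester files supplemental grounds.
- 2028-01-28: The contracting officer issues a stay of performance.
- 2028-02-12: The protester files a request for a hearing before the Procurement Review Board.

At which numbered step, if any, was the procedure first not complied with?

Step 7

(1) the permitted window runs from 2027-06-14 + 15 = 2027-06-29 to 2027-06-14 + 48 = 2027-08-01; 2027-07-29 falls inside that range.
(2) the permitted window runs from 2027-07-29 + 10 = 2027-08-08 to 2027-07-29 + 18 = 2027-08-16; done 2027-08-15 — within the window.
(3) the permitted window runs from 2027-08-15 + 21 = 2027-09-05 to 2027-08-15 + 31 = 2027-09-15; done 2027-09-14, which is between those dates.
(4) due by 2027-09-14 + 60 days = 2027-11-13; 2027-11-12 is within that limit.
(5) due by 2027-11-12 + 21 days = 2027-12-03; 2027-11-30 is within that limit.
(6) due by 2027-12-21 + 21 days = 2028-01-11; 2028-01-10 is within that limit.
(7) permitted from 2028-01-10 + 35 days = 2028-02-14 onward; acted on 2028-02-12, 2 days prematurely.
No need to go further; step 7 was not satisfied.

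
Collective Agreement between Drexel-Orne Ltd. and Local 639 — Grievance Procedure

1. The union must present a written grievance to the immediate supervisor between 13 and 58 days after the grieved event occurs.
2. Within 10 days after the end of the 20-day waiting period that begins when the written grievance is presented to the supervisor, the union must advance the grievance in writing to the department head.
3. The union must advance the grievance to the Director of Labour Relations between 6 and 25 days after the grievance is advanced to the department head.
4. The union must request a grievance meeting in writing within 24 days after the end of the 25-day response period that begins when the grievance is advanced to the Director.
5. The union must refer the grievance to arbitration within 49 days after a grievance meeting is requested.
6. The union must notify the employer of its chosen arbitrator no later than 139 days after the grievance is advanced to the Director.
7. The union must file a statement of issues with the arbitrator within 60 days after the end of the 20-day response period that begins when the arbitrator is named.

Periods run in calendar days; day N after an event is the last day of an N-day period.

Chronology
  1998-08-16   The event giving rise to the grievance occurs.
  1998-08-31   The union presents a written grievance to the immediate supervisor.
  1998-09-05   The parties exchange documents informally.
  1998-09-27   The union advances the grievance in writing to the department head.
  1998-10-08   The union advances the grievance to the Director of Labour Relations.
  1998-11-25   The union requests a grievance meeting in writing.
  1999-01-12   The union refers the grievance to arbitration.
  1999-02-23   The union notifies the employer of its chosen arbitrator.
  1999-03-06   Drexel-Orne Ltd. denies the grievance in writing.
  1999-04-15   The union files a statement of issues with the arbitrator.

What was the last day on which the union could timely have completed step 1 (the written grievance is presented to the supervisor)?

Step 1 runs from 1998-08-16, when the grieved event occurs. The window is 13–58 days after 1998-08-16; it closes on 1998-10-13.

1998-10-13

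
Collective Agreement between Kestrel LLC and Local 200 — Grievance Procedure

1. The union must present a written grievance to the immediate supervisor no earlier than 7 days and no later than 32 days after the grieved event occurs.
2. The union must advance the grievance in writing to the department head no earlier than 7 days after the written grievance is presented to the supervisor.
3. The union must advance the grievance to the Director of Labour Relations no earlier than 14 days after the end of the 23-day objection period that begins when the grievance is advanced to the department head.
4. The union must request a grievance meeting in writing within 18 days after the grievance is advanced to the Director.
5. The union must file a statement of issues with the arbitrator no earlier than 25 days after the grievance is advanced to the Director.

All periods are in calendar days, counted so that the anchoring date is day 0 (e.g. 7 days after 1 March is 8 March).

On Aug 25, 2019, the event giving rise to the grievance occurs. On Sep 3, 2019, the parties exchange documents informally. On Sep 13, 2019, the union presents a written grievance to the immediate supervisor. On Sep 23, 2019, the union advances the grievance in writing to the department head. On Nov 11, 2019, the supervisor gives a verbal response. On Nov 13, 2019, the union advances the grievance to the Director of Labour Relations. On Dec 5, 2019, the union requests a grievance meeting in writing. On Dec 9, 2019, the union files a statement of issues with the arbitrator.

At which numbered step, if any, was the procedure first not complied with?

(1) the permitted window runs from Aug 25, 2019 + 7 = Sep 1, 2019 to Aug 25, 2019 + 32 = Sep 26, 2019; done Sep 13, 2019, which is between those dates.
(2) permitted from Sep 13, 2019 + 7 days = Sep 20, 2019 onward; Sep 23, 2019 is on or after that date.
(3) permitted from Oct 16, 2019 + 14 days = Oct 30, 2019 onward; Nov 13, 2019 is on or after that date.
(4) due by Nov 13, 2019 + 18 days = Dec 1, 2019; done Dec 5, 2019 — 4 days late.

Step 4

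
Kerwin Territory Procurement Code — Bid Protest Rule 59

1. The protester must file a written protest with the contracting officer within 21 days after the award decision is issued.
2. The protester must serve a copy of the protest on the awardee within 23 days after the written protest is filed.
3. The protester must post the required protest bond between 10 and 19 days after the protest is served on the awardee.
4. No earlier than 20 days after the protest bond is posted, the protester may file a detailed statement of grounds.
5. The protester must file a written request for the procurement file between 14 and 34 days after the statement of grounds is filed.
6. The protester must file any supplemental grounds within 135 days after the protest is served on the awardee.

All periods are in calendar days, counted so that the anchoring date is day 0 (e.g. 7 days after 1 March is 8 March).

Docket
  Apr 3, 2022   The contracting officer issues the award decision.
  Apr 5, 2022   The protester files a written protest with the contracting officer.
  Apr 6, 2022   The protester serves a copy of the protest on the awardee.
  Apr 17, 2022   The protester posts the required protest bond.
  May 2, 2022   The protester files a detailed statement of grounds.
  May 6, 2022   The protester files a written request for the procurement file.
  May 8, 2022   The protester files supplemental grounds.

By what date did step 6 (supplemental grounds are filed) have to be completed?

Aug 19, 2022

Step 6 runs from Apr 6, 2022, when the protest is served on the awardee. 135 days after Apr 6, 2022 is Aug 19, 2022.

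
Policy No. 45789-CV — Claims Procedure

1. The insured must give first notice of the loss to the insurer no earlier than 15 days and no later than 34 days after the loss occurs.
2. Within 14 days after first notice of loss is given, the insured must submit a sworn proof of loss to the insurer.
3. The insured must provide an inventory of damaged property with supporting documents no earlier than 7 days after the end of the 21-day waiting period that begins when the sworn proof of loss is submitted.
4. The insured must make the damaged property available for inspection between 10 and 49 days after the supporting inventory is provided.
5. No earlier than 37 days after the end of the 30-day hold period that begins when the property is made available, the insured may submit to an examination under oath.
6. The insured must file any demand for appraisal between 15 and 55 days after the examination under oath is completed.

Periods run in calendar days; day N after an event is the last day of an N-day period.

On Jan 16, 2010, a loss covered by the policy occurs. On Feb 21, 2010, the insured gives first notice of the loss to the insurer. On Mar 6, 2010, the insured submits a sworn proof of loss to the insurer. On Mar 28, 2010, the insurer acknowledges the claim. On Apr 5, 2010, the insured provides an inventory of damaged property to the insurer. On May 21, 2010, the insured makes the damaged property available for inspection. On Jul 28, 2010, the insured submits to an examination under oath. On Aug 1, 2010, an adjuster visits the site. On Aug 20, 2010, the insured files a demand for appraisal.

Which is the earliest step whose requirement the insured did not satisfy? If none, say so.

Step 1: the window is 15–34 days after Jan 16, 2010 (when the loss occurs), so Jan 31, 2010 through Feb 19, 2010; done Feb 21, 2010 — 2 days after the window closed.

Step 1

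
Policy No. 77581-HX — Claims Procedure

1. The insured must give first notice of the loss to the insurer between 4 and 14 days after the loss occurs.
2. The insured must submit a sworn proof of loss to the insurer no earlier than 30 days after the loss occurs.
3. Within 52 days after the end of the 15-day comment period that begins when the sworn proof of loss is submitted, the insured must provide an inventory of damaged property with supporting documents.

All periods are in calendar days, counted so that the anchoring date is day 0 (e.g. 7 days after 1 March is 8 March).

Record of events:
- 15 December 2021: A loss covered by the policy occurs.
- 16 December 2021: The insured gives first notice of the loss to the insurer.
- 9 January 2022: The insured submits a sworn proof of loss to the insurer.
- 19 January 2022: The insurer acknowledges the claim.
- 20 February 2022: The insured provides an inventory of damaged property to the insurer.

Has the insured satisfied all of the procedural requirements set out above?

(1) the permitted window runs from 15 December 2021 + 4 = 19 December 2021 to 15 December 2021 + 14 = 29 December 2021; done 16 December 2021 — 3 days before the window opened.
The analysis stops there.

No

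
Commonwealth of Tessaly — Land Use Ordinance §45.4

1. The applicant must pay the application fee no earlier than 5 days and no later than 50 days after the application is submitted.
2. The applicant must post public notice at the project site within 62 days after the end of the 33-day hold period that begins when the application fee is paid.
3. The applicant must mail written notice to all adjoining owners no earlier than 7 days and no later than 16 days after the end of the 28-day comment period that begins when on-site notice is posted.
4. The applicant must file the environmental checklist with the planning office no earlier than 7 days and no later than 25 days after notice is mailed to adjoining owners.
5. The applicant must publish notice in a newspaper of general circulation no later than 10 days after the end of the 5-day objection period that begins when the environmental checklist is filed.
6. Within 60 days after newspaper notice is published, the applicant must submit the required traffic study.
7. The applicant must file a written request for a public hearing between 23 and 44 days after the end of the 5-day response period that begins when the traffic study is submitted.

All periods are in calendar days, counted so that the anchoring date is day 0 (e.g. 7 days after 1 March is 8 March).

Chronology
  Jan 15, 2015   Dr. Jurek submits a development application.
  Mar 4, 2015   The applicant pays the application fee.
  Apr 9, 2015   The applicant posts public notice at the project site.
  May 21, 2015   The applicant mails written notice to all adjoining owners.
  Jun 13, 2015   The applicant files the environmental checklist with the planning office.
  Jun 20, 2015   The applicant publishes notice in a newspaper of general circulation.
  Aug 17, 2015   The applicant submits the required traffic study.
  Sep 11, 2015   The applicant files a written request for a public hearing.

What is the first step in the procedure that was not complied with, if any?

(1) the permitted window runs from Jan 15, 2015 + 5 = Jan 20, 2015 to Jan 15, 2015 + 50 = Mar 6, 2015; done Mar 4, 2015 — within the window.
(2) due by Apr 6, 2015 + 62 days = Jun 7, 2015; done Apr 9, 2015 — timely.
(3) the permitted window runs from May 7, 2015 + 7 = May 14, 2015 to May 7, 2015 + 16 = May 23, 2015; done May 21, 2015 — within the window.
(4) the permitted window runs from May 21, 2015 + 7 = May 28, 2015 to May 21, 2015 + 25 = Jun 15, 2015; done Jun 13, 2015 — within the window.
(5) due by Jun 18, 2015 + 10 days = Jun 28, 2015; done Jun 20, 2015 — timely.
(6) due by Jun 20, 2015 + 60 days = Aug 19, 2015; Aug 17, 2015 is within that limit.
(7) the permitted window runs from Aug 22, 2015 + 23 = Sep 14, 2015 to Aug 22, 2015 + 44 = Oct 5, 2015; Sep 11, 2015 is 3 days too early.
That is the first point of non-compliance.

Step 7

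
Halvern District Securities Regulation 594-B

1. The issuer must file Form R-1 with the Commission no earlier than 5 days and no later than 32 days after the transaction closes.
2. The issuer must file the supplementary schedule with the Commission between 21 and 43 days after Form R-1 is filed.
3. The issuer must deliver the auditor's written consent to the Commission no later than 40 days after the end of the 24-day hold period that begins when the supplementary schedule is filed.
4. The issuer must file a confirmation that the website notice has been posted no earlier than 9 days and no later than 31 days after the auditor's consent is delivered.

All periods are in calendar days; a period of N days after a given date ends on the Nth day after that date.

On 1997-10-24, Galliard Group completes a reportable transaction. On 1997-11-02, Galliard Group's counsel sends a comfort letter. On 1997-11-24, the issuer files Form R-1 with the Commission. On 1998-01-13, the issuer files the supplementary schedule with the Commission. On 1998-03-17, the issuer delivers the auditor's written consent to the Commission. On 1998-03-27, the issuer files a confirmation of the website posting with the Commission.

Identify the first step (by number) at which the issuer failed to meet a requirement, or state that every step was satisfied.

Step 2

Step 1 — 5 and 32 days from 1997-10-24 (when the transaction closes) are 1997-10-29 and 1997-11-25 respectively; 1997-11-24 falls inside that range.
Step 2 — 21 and 43 days from 1997-11-24 (when Form R-1 is filed) are 1997-12-15 and 1998-01-06 respectively; 1998-01-13 is 7 days past the end of the window.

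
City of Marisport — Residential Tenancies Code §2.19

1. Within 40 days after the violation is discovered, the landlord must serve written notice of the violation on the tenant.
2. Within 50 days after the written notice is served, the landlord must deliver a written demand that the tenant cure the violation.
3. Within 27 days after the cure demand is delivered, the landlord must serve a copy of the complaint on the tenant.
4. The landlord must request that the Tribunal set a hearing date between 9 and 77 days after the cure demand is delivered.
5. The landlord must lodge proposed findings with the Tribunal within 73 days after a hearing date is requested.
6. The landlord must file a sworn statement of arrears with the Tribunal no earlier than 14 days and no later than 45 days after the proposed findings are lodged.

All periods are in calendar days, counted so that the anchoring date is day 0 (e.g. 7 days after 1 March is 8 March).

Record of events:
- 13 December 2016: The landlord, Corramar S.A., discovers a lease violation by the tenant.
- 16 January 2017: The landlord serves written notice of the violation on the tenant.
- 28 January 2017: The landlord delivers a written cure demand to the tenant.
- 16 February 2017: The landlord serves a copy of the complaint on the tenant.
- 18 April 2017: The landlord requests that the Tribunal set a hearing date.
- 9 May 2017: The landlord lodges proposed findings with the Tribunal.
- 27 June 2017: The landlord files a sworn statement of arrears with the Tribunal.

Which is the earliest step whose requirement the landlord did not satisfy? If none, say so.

Step 4

Step 1: 40 days after 13 December 2016 (when the violation is discovered) is 22 January 2017; done 16 January 2017 — timely.
Step 2: 50 days after 16 January 2017 (when the written notice is served) is 7 March 2017; completed 28 January 2017, before the deadline.
Step 3: 27 days after 28 January 2017 (when the cure demand is delivered) is 24 February 2017; completed 16 February 2017, before the deadline.
Step 4: the window is 9–77 days after 28 January 2017 (when the cure demand is delivered), so 6 February 2017 through 15 April 2017; 18 April 2017 is 3 days past the end of the window.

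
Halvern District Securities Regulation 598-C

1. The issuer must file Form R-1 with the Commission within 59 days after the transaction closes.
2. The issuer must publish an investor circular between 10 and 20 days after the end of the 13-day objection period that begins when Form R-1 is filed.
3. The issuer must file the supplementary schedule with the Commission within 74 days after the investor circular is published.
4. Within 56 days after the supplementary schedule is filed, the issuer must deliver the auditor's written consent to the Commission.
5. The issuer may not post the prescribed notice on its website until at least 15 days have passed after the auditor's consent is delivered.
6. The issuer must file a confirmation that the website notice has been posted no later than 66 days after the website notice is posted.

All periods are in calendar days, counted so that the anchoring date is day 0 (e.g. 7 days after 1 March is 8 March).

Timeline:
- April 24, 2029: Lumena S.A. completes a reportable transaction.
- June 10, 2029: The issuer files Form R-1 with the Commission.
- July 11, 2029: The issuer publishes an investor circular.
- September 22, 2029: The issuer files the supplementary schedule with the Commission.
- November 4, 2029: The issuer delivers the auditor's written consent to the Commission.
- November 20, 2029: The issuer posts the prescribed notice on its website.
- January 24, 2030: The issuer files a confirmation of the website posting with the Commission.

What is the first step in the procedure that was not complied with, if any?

None — every step was satisfied

(1) due by April 24, 2029 + 59 days = June 22, 2029; completed June 10, 2029, before the deadline.
(2) the permitted window runs from June 23, 2029 + 10 = July 3, 2029 to June 23, 2029 + 20 = July 13, 2029; done July 11, 2029 — within the window.
(3) due by July 11, 2029 + 74 days = September 23, 2029; done September 22, 2029 — timely.
(4) due by September 22, 2029 + 56 days = November 17, 2029; completed November 4, 2029, before the deadline.
(5) permitted from November 4, 2029 + 15 days = November 19, 2029 onward; done November 20, 2029 — permitted.
(6) due by November 20, 2029 + 66 days = January 25, 2030; January 24, 2030 is within that limit.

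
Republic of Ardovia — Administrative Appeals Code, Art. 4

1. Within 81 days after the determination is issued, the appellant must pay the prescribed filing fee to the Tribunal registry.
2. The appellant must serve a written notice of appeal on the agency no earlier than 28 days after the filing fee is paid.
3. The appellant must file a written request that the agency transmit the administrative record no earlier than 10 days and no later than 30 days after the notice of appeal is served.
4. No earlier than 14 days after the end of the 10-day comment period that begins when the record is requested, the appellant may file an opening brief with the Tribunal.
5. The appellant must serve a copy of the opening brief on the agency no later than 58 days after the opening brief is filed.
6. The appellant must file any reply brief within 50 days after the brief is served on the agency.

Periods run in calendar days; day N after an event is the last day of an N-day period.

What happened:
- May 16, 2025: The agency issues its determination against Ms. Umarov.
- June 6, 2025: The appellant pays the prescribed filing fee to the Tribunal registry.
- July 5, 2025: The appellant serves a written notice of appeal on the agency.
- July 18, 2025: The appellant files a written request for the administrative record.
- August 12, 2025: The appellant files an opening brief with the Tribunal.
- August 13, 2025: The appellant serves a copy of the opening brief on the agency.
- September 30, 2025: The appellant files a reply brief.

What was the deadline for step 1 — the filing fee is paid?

Step 1 runs from May 16, 2025, when the determination is issued. 81 days after May 16, 2025 is August 5, 2025.

August 5, 2025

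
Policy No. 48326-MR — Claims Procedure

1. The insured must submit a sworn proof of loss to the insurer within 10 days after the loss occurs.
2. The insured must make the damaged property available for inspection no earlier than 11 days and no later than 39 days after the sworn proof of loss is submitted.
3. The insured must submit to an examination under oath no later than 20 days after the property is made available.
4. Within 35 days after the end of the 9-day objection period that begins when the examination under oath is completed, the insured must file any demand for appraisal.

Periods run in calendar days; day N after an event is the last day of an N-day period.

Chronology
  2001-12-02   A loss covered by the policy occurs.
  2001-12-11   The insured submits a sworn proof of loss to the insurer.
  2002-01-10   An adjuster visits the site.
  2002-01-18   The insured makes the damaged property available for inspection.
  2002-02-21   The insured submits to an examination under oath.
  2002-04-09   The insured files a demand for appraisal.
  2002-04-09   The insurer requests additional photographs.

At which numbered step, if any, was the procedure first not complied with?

Step 3

(1) due by 2001-12-02 + 10 days = 2001-12-12; completed 2001-12-11, before the deadline.
(2) the permitted window runs from 2001-12-11 + 11 = 2001-12-22 to 2001-12-11 + 39 = 2002-01-19; 2002-01-18 falls inside that range.
(3) due by 2002-01-18 + 20 days = 2002-02-07; done 2002-02-21 — 14 days late.
No need to go further; step 3 was not satisfied.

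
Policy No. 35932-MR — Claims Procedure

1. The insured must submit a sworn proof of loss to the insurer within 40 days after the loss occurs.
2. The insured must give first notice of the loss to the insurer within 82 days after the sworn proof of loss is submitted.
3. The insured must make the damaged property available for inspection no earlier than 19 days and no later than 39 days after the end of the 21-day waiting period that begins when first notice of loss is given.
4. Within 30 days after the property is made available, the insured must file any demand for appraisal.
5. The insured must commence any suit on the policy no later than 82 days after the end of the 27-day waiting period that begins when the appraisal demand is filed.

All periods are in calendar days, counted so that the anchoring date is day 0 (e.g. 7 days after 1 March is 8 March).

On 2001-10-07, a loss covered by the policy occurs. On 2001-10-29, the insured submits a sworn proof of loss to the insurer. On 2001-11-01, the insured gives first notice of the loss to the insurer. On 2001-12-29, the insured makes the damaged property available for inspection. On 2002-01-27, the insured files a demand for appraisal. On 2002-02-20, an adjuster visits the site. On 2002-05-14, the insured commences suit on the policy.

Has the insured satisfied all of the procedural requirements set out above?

Step 1 — counting 40 days from 2001-10-07 (when the loss occurs) gives a deadline of 2001-11-16; completed 2001-10-29, before the deadline.
Step 2 — counting 82 days from 2001-10-29 (when the sworn proof of loss is submitted) gives a deadline of 2002-01-19; done 2001-11-01 — timely.
Step 3 — 19 and 39 days from 2001-11-22 (end of the 21-day waiting period, which began when first notice of loss is given on 2001-11-01) are 2001-12-11 and 2001-12-31 respectively; done 2001-12-29 — within the window.
Step 4 — counting 30 days from 2001-12-29 (when the property is made available) gives a deadline of 2002-01-28; done 2002-01-27 — timely.
Step 5 — counting 82 days from 2002-02-23 (end of the 27-day waiting period, which began when the appraisal demand is filed on 2002-01-27) gives a deadline of 2002-05-16; 2002-05-14 is within that limit.

Yes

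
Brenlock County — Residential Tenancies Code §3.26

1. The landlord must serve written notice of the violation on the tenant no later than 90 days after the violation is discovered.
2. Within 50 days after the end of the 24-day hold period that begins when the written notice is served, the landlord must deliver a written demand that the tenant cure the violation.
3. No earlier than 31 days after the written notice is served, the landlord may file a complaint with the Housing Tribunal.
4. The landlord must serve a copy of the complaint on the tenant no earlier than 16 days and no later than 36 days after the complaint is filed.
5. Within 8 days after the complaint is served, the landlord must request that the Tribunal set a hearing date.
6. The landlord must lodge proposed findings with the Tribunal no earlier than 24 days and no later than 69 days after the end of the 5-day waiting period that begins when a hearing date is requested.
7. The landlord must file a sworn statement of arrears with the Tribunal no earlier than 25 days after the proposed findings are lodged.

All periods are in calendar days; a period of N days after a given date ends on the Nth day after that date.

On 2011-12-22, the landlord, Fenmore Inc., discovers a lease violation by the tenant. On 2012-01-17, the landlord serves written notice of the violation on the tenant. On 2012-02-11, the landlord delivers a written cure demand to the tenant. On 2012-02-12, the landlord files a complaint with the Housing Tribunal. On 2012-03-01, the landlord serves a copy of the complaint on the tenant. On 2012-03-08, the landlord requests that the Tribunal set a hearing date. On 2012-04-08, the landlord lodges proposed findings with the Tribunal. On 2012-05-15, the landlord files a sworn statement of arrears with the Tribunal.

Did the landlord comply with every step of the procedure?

No

Step 1 — counting 90 days from 2011-12-22 (when the violation is discovered) gives a deadline of 2012-03-21; done 2012-01-17 — timely.
Step 2 — counting 50 days from 2012-02-10 (end of the 24-day hold period, which began when the written notice is served on 2012-01-17) gives a deadline of 2012-03-31; done 2012-02-11 — timely.
Step 3 — must wait 31 days from 2012-01-17 (when the written notice is served), so not before 2012-02-17; 2012-02-12 is 5 days before the earliest permitted date.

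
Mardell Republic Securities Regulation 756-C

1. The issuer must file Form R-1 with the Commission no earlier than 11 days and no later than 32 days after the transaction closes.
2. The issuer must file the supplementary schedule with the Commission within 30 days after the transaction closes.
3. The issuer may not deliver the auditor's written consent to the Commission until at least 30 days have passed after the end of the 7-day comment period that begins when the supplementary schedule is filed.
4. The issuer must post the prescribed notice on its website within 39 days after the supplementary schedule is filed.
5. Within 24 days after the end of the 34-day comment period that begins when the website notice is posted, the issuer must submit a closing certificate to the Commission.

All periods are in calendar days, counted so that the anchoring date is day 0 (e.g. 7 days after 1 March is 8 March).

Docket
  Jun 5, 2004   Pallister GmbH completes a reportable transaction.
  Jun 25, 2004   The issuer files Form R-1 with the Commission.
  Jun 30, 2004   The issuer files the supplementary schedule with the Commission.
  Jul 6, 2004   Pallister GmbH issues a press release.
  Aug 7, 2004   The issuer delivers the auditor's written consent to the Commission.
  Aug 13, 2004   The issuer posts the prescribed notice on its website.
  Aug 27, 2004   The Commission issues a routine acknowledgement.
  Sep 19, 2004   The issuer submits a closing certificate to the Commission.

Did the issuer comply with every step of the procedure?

No

(1) the permitted window runs from Jun 5, 2004 + 11 = Jun 16, 2004 to Jun 5, 2004 + 32 = Jul 7, 2004; Jun 25, 2004 falls inside that range.
(2) due by Jun 5, 2004 + 30 days = Jul 5, 2004; completed Jun 30, 2004, before the deadline.
(3) permitted from Jul 7, 2004 + 30 days = Aug 6, 2004 onward; done Aug 7, 2004 — permitted.
(4) due by Jun 30, 2004 + 39 days = Aug 8, 2004; done Aug 13, 2004 — 5 days late.
The analysis stops there.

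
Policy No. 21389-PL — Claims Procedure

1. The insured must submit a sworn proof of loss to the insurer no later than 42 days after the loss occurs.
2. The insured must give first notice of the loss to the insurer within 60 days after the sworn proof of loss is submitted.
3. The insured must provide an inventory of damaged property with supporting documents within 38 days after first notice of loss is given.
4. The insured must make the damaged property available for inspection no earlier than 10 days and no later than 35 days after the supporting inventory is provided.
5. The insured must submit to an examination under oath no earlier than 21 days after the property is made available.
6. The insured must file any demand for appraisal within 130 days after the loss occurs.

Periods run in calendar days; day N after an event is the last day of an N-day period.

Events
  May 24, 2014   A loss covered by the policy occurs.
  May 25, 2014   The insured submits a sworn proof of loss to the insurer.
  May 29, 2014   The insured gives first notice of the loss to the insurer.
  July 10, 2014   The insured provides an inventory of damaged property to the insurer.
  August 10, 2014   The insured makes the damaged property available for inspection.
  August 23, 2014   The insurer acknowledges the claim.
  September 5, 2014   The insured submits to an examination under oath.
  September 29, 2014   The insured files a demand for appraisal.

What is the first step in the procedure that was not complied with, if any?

Step 3

(1) due by May 24, 2014 + 42 days = July 5, 2014; May 25, 2014 is within that limit.
(2) due by May 25, 2014 + 60 days = July 24, 2014; completed May 29, 2014, before the deadline.
(3) due by May 29, 2014 + 38 days = July 6, 2014; July 10, 2014 misses that deadline by 4 days.
That is the first point of non-compliance.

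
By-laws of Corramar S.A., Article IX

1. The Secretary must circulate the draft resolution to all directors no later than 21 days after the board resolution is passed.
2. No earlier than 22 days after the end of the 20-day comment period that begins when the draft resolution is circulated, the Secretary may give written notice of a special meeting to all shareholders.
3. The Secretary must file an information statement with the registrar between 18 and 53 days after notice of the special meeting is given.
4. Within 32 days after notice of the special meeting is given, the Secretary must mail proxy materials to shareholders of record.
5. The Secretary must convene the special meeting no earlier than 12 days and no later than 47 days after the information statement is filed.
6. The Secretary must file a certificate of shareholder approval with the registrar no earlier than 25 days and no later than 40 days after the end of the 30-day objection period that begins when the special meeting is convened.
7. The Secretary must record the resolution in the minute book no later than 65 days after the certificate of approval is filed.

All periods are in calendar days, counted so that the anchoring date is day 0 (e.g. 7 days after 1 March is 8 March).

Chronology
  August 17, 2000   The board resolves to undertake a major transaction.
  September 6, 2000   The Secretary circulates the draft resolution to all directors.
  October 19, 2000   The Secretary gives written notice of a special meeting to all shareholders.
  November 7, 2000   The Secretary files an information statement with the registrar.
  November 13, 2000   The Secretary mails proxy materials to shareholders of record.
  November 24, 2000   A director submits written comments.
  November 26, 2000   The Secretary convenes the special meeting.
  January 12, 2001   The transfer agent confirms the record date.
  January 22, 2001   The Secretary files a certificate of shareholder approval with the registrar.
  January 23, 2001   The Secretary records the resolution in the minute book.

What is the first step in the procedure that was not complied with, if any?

None — every step was satisfied

Step 1: 21 days after August 17, 2000 (when the board resolution is passed) is September 7, 2000; completed September 6, 2000, before the deadline.
Step 2: the earliest permitted date is 22 days after September 26, 2000 (end of the 20-day comment period, which began when the draft resolution is circulated on September 6, 2000), i.e. October 18, 2000; done October 19, 2000, after the minimum wait.
Step 3: the window is 18–53 days after October 19, 2000 (when notice of the special meeting is given), so November 6, 2000 through December 11, 2000; done November 7, 2000, which is between those dates.
Step 4: 32 days after October 19, 2000 (when notice of the special meeting is given) is November 20, 2000; completed November 13, 2000, before the deadline.
Step 5: the window is 12–47 days after November 7, 2000 (when the information statement is filed), so November 19, 2000 through December 24, 2000; done November 26, 2000, which is between those dates.
Step 6: the window is 25–40 days after December 26, 2000 (end of the 30-day objection period, which began when the special meeting is convened on November 26, 2000), so January 20, 2001 through February 4, 2001; done January 22, 2001, which is between those dates.
Step 7: 65 days after January 22, 2001 (when the certificate of approval is filed) is March 28, 2001; January 23, 2001 is within that limit.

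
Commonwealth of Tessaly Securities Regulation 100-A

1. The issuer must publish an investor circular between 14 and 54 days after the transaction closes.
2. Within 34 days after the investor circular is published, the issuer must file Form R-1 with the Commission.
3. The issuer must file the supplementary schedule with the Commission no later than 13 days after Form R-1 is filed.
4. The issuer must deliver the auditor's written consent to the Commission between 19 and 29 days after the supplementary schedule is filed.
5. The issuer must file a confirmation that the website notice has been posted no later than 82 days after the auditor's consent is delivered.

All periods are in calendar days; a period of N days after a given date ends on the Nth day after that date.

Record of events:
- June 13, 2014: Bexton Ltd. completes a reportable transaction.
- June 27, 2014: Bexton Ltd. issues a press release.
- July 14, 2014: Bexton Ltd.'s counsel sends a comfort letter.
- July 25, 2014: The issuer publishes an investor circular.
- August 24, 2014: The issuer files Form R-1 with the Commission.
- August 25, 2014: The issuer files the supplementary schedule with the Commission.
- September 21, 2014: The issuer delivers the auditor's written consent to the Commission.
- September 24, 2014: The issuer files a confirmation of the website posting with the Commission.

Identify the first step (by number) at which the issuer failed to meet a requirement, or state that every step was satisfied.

(1) the permitted window runs from June 13, 2014 + 14 = June 27, 2014 to June 13, 2014 + 54 = August 6, 2014; done July 25, 2014, which is between those dates.
(2) due by July 25, 2014 + 34 days = August 28, 2014; August 24, 2014 is within that limit.
(3) due by August 24, 2014 + 13 days = September 6, 2014; completed August 25, 2014, before the deadline.
(4) the permitted window runs from August 25, 2014 + 19 = September 13, 2014 to August 25, 2014 + 29 = September 23, 2014; done September 21, 2014 — within the window.
(5) due by September 21, 2014 + 82 days = December 12, 2014; done September 24, 2014 — timely.

None — every step was satisfied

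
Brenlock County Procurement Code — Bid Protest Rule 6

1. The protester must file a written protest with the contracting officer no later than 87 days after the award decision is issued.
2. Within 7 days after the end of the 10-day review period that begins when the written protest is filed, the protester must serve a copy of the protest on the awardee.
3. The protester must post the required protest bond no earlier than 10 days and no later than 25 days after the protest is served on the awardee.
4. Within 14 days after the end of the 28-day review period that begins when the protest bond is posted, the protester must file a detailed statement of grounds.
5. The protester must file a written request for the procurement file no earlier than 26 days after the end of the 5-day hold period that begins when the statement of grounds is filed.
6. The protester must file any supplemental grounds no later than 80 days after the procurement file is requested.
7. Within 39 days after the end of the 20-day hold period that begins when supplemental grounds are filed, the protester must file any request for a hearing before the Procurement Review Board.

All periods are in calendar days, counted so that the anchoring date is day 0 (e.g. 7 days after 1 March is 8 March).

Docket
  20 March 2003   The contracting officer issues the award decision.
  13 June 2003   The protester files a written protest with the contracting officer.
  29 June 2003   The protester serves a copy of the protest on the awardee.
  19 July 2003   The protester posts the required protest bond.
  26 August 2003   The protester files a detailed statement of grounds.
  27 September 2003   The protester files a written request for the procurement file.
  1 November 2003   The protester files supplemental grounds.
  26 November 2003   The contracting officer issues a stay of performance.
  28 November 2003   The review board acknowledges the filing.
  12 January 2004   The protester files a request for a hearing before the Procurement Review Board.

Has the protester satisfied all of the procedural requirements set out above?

(1) due by 20 March 2003 + 87 days = 15 June 2003; done 13 June 2003 — timely.
(2) due by 23 June 2003 + 7 days = 30 June 2003; done 29 June 2003 — timely.
(3) the permitted window runs from 29 June 2003 + 10 = 9 July 2003 to 29 June 2003 + 25 = 24 July 2003; done 19 July 2003, which is between those dates.
(4) due by 16 August 2003 + 14 days = 30 August 2003; 26 August 2003 is within that limit.
(5) permitted from 31 August 2003 + 26 days = 26 September 2003 onward; done 27 September 2003, after the minimum wait.
(6) due by 27 September 2003 + 80 days = 16 December 2003; 1 November 2003 is within that limit.
(7) due by 21 November 2003 + 39 days = 30 December 2003; not done until 12 January 2004, 13 days after the deadline.
The analysis stops there.

No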